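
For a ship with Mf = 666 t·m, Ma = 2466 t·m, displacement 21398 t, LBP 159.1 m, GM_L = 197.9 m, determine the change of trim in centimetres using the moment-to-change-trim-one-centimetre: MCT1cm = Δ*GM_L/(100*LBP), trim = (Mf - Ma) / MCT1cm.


Formula: net trimming moment = Mf - Ma; MCT1cm = Δ*GM_L/(100*LBP); trim = net moment / MCT1cm
Step 1 — net trimming moment = 666 - 2466 = -1800 t·m
Step 2 — MCT1cm = 21398 * 197.9 / (100 * 159.1) = 266.1637 t·m/cm
Step 3 — trim = -1800 / 266.1637 ≈ -6.7628 cm (5 s.f.)

-6.7628 cm


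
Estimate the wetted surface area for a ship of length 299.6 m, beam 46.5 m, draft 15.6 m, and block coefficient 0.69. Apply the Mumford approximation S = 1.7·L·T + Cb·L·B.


Formula: S = 1.7*L*T + V/T with V = Cb*L*B*T, i.e. S = L * (1.7*T + Cb*B)
Step 1 — 1.7*T = 1.7 * 15.6 = 26.52 m
Step 2 — Cb*B = 0.69 * 46.5 = 32.085 m
Step 3 — 1.7*T + Cb*B = 26.52 + 32.085 = 58.605 m
Step 4 — S = 299.6 * 58.605 ≈ 17558 m^2 (5 s.f.)

17558 m^2


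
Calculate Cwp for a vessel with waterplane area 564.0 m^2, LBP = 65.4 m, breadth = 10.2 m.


Formula: Cwp = Aw / (L * B)
Step 1 — L * B = 65.4 * 10.2 = 667.08 m^2
Step 2 — Cwp = 564.0 / 667.08 ≈ 0.84548 (5 s.f.)

0.84548


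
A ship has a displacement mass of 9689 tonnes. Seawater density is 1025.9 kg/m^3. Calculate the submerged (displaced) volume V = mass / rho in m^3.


Formula: V = mass / rho
Step 1 — convert tonnes to kg: 9689 t * 1000 = 9689000 kg
Step 2 — V = 9689000 / 1025.9 ≈ 9444.4 m^3 (5 s.f.)

9444.4 m^3


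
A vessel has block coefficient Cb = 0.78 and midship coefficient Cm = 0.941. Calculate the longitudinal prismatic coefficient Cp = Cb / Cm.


Formula: Cp = Cb / Cm
Substituting: Cp = 0.78 / 0.941
Result: Cp ≈ 0.82891 (5 s.f.)

0.82891


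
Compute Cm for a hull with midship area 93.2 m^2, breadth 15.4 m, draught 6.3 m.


Formula: Cm = Am / (B * T)
Step 1 — B * T = 15.4 * 6.3 = 97.02 m^2
Step 2 — Cm = 93.2 / 97.02 ≈ 0.96063 (5 s.f.)

0.96063


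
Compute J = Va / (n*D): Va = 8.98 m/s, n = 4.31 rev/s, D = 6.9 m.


Formula: J = Va / (n * D)
Step 1 — n * D = 4.31 * 6.9 = 29.739
Step 2 — J = 8.98 / 29.739 ≈ 0.30196 (5 s.f.)

0.30196


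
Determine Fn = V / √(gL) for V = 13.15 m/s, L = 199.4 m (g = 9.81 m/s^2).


Formula: Fn = V / sqrt(g * L)
Step 1 — g * L = 9.81 * 199.4 = 1956.114
Step 2 — sqrt(g * L) = sqrt(1956.114) = 44.227978
Step 3 — Fn = 13.15 / 44.227978 ≈ 0.29732 (5 s.f.)

0.29732


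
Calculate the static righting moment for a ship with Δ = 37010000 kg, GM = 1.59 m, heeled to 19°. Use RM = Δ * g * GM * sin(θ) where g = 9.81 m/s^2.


Formula: GZ = GM * sin(theta); RM = disp * g * GZ
Step 1 — GZ = 1.59 * sin(19°) = 1.59 * 0.325568 = 0.517653 m
Step 2 — RM = 37010000 * 9.81 * 0.517653 ≈ 187940000 N·m (5 s.f.)

187940000 N·m


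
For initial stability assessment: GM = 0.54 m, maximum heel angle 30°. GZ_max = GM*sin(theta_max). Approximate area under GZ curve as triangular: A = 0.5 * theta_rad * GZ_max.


Formula: GZ_max = GM * sin(theta); Area = 0.5 * theta_rad * GZ_max
Step 1 — GZ_max = 0.54 * sin(30°) = 0.54 * 0.5 = 0.27 m
Step 2 — theta_rad = 30 * pi/180 = 0.523599 rad
Step 3 — Area = 0.5 * 0.523599 * 0.27 ≈ 0.070686 m·rad (5 s.f.)

0.070686 m·rad


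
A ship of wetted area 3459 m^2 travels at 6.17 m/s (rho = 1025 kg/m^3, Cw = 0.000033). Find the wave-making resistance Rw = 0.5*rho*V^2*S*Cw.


Formula: Rw = 0.5 * rho * V^2 * S * Cw
Step 1 — V^2 = 6.17^2 = 38.0689
Step 2 — 0.5 * rho * V^2 = 0.5 * 1025 * 38.0689 = 19510.31125
Step 3 — Rw = 19510.31125 * 3459 * 0.000033 ≈ 2227.0 N (5 s.f.)

2227.0 N


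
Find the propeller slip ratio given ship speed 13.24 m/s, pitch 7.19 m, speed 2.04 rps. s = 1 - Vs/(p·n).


Formula: s = 1 - Vs / (p * n)
Step 1 — p * n = 7.19 * 2.04 = 14.6676
Step 2 — Vs / (p*n) = 13.24 / 14.6676 = 0.90267 (6 d.p.)
Step 3 — s = 1 - 0.90267 = 0.09733

0.09733


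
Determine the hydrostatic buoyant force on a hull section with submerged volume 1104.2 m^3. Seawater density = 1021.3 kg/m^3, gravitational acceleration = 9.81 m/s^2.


Formula: Fb = rho * g * V
Substituting: Fb = 1021.3 * 9.81 * 1104.2
Intermediate: 1021.3 * 9.81 = 10018.953
Result: Fb = 10018.953 * 1104.2 ≈ 11063000 N (5 s.f.)

11063000 N


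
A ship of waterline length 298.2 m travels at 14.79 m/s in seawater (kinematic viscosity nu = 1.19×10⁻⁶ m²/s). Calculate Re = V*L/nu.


Formula: Re = V * L / nu
Step 1 — V * L = 14.79 * 298.2 = 4410.378 m^2/s
Step 2 — Re = 4410.378 / 1.19e-6 = 3.71e+09

3.71e+09


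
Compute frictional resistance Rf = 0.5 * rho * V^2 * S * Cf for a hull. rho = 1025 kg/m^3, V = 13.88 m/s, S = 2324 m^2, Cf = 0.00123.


Formula: Rf = 0.5 * rho * V^2 * S * Cf
Step 1 — V^2 = 13.88^2 = 192.6544
Step 2 — 0.5 * rho * V^2 = 0.5 * 1025 * 192.6544 = 98735.38
Step 3 — Rf = 98735.38 * 2324 * 0.00123 ≈ 282240 N (5 s.f.)

282240 N


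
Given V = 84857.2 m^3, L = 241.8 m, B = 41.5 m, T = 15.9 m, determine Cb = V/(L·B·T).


Formula: Cb = V / (L * B * T)
Step 1 — L * B * T = 241.8 * 41.5 * 15.9 = 159551.73 m^3
Step 2 — Cb = 84857.2 / 159551.73 ≈ 0.53185 (5 s.f.)

0.53185


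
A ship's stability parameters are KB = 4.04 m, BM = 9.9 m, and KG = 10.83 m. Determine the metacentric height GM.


Formula: GM = KB + BM - KG
Step 1 — KM = KB + BM = 4.04 + 9.9 = 13.94 m
Step 2 — GM = KM - KG = 13.94 - 10.83 = 3.11 m

3.11 m


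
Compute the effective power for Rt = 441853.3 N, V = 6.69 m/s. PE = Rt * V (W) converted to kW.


Formula: PE = Rt * V / 1000 (kW)
Step 1 — PE (W) = 441853.3 * 6.69 = 2955998.577 W
Step 2 — PE (kW) = 2955998.577 / 1000 ≈ 2956.0 kW (5 s.f.)

2956.0 kW


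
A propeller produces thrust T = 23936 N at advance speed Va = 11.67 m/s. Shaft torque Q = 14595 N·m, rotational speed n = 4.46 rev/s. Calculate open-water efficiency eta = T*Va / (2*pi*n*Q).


Formula: eta = T * Va / (2 * pi * n * Q)
Step 1 — numerator = T * Va = 23936 * 11.67 = 279333.12
Step 2 — 2 * pi * n = 2 * pi * 4.46 = 28.023006
Step 3 — denominator = 28.023006 * 14595 = 408995.77
Step 4 — eta = 279333.12 / 408995.77 ≈ 0.68297 (5 s.f.)

0.68297


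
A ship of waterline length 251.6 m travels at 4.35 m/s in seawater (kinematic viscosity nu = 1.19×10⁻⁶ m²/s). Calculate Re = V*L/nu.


Formula: Re = V * L / nu
Step 1 — V * L = 4.35 * 251.6 = 1094.46 m^2/s
Step 2 — Re = 1094.46 / 1.19e-6 = 9.20e+08

9.20e+08


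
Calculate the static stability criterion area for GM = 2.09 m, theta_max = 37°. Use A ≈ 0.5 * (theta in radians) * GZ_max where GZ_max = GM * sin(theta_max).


Formula: GZ_max = GM * sin(theta); Area = 0.5 * theta_rad * GZ_max
Step 1 — GZ_max = 2.09 * sin(37°) = 2.09 * 0.601815 = 1.257793 m
Step 2 — theta_rad = 37 * pi/180 = 0.645772 rad
Step 3 — Area = 0.5 * 0.645772 * 1.257793 ≈ 0.40612 m·rad (5 s.f.)

0.40612 m·rad


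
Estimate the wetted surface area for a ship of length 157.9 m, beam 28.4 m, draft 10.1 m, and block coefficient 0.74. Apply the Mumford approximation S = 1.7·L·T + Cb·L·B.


Formula: S = 1.7*L*T + V/T with V = Cb*L*B*T, i.e. S = L * (1.7*T + Cb*B)
Step 1 — 1.7*T = 1.7 * 10.1 = 17.17 m
Step 2 — Cb*B = 0.74 * 28.4 = 21.016 m
Step 3 — 1.7*T + Cb*B = 17.17 + 21.016 = 38.186 m
Step 4 — S = 157.9 * 38.186 ≈ 6029.6 m^2 (5 s.f.)

6029.6 m^2


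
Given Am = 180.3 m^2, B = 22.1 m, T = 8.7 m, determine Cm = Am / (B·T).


Formula: Cm = Am / (B * T)
Step 1 — B * T = 22.1 * 8.7 = 192.27 m^2
Step 2 — Cm = 180.3 / 192.27 ≈ 0.93774 (5 s.f.)

0.93774


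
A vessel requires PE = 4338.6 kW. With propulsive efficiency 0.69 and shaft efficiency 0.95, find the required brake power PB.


Formula: PB = PE / (eta_D * eta_S)
Step 1 — combined efficiency = eta_D * eta_S = 0.69 * 0.95 = 0.6555
Step 2 — PB = 4338.6 / 0.6555 ≈ 6618.8 kW (5 s.f.)

6618.8 kW


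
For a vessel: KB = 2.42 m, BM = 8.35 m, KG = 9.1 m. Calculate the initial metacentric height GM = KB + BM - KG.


Formula: GM = KB + BM - KG
Step 1 — KM = KB + BM = 2.42 + 8.35 = 10.77 m
Step 2 — GM = KM - KG = 10.77 - 9.1 = 1.67 m

1.67 m


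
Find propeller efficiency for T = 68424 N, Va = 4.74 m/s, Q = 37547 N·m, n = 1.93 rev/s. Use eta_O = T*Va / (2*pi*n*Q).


Formula: eta = T * Va / (2 * pi * n * Q)
Step 1 — numerator = T * Va = 68424 * 4.74 = 324329.76
Step 2 — 2 * pi * n = 2 * pi * 1.93 = 12.126548
Step 3 — denominator = 12.126548 * 37547 = 455315.5
Step 4 — eta = 324329.76 / 455315.5 ≈ 0.71232 (5 s.f.)

0.71232


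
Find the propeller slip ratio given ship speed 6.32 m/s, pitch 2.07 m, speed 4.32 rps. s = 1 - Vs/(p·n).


Formula: s = 1 - Vs / (p * n)
Step 1 — p * n = 2.07 * 4.32 = 8.9424
Step 2 — Vs / (p*n) = 6.32 / 8.9424 = 0.706745 (6 d.p.)
Step 3 — s = 1 - 0.706745 = 0.293255

0.293255


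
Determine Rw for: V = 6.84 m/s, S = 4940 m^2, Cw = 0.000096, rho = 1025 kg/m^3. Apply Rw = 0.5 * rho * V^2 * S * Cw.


Formula: Rw = 0.5 * rho * V^2 * S * Cw
Step 1 — V^2 = 6.84^2 = 46.7856
Step 2 — 0.5 * rho * V^2 = 0.5 * 1025 * 46.7856 = 23977.62
Step 3 — Rw = 23977.62 * 4940 * 0.000096 ≈ 11371 N (5 s.f.)

11371 N


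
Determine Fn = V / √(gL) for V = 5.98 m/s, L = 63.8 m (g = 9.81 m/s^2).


Formula: Fn = V / sqrt(g * L)
Step 1 — g * L = 9.81 * 63.8 = 625.878
Step 2 — sqrt(g * L) = sqrt(625.878) = 25.017554
Step 3 — Fn = 5.98 / 25.017554 ≈ 0.23903 (5 s.f.)

0.23903


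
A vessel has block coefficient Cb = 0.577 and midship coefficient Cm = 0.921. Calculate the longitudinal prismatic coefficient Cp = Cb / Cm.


Formula: Cp = Cb / Cm
Substituting: Cp = 0.577 / 0.921
Result: Cp ≈ 0.62649 (5 s.f.)

0.62649


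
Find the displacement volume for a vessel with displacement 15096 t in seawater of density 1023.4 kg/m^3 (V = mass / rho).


Formula: V = mass / rho
Step 1 — convert tonnes to kg: 15096 t * 1000 = 15096000 kg
Step 2 — V = 15096000 / 1023.4 ≈ 14751 m^3 (5 s.f.)

14751 m^3


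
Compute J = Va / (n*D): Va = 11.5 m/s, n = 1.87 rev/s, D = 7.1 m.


Formula: J = Va / (n * D)
Step 1 — n * D = 1.87 * 7.1 = 13.277
Step 2 — J = 11.5 / 13.277 ≈ 0.86616 (5 s.f.)

0.86616


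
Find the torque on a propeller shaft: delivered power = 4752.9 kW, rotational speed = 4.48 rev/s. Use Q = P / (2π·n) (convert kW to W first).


Formula: Q = P_W / (2 * pi * n)
Step 1 — P_W = 4752.9 kW * 1000 = 4752900.0 W
Step 2 — 2 * pi * n = 2 * pi * 4.48 = 28.14867
Step 3 — Q = 4752900.0 / 28.14867 ≈ 168850 N·m (5 s.f.)

168850 N·m


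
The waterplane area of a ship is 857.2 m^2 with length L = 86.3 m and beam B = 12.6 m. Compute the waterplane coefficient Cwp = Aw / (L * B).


Formula: Cwp = Aw / (L * B)
Step 1 — L * B = 86.3 * 12.6 = 1087.38 m^2
Step 2 — Cwp = 857.2 / 1087.38 ≈ 0.78832 (5 s.f.)

0.78832


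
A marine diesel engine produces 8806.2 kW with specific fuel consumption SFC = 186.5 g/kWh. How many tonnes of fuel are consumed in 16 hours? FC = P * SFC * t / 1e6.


Formula: FC (tonnes) = P * SFC * t / 1,000,000
Step 1 — P * SFC * t = 8806.2 * 186.5 * 16 = 26277700.8 g
Step 2 — FC (tonnes) = 26277700.8 / 1,000,000 ≈ 26.278 tonnes (5 s.f.)

26.278 tonnes


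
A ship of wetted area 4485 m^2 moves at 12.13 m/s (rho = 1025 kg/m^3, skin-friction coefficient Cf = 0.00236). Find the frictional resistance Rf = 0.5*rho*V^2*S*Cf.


Formula: Rf = 0.5 * rho * V^2 * S * Cf
Step 1 — V^2 = 12.13^2 = 147.1369
Step 2 — 0.5 * rho * V^2 = 0.5 * 1025 * 147.1369 = 75407.66125
Step 3 — Rf = 75407.66125 * 4485 * 0.00236 ≈ 798160 N (5 s.f.)

798160 N


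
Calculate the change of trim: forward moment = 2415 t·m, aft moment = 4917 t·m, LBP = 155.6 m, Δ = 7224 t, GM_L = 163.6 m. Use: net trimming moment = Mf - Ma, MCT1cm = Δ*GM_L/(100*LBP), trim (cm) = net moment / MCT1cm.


Formula: net trimming moment = Mf - Ma; MCT1cm = Δ*GM_L/(100*LBP); trim = net moment / MCT1cm
Step 1 — net trimming moment = 2415 - 4917 = -2502 t·m
Step 2 — MCT1cm = 7224 * 163.6 / (100 * 155.6) = 75.9541 t·m/cm
Step 3 — trim = -2502 / 75.9541 ≈ -32.941 cm (5 s.f.)

-32.941 cm


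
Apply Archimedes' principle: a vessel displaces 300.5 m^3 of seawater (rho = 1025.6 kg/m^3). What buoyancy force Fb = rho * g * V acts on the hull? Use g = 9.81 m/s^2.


Formula: Fb = rho * g * V
Substituting: Fb = 1025.6 * 9.81 * 300.5
Intermediate: 1025.6 * 9.81 = 10061.136
Result: Fb = 10061.136 * 300.5 ≈ 3023400 N (5 s.f.)

3023400 N


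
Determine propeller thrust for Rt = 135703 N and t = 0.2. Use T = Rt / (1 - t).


Formula: T = Rt / (1 - t)
Step 1 — (1 - t) = 1 - 0.2 = 0.8
Step 2 — T = 135703 / 0.8 ≈ 169630 N (5 s.f.)

169630 N


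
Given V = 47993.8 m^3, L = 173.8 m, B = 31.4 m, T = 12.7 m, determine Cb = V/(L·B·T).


Formula: Cb = V / (L * B * T)
Step 1 — L * B * T = 173.8 * 31.4 * 12.7 = 69307.964 m^3
Step 2 — Cb = 47993.8 / 69307.964 ≈ 0.69247 (5 s.f.)

0.69247


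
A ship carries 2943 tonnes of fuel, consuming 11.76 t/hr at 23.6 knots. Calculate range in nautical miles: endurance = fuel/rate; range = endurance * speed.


Formula: endurance = fuel / rate; range = endurance * speed
Step 1 — endurance = 2943 / 11.76 = 250.2551 hours
Step 2 — range = 250.2551 * 23.6 ≈ 5906.0 nautical miles (5 s.f.)

5906.0 NM


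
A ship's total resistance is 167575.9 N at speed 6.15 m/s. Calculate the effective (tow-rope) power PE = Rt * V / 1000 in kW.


Formula: PE = Rt * V / 1000 (kW)
Step 1 — PE (W) = 167575.9 * 6.15 = 1030591.785 W
Step 2 — PE (kW) = 1030591.785 / 1000 ≈ 1030.6 kW (5 s.f.)

1030.6 kW


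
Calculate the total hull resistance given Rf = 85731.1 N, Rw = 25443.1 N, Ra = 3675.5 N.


Formula: Rt = Rf + Rw + Ra
Substituting: Rt = 85731.1 + 25443.1 + 3675.5
Result: Rt = 114849.7 N

114849.7 N


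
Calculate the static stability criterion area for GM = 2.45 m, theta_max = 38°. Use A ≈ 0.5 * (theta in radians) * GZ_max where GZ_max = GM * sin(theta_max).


Formula: GZ_max = GM * sin(theta); Area = 0.5 * theta_rad * GZ_max
Step 1 — GZ_max = 2.45 * sin(38°) = 2.45 * 0.615661 = 1.508369 m
Step 2 — theta_rad = 38 * pi/180 = 0.663225 rad
Step 3 — Area = 0.5 * 0.663225 * 1.508369 ≈ 0.50019 m·rad (5 s.f.)

0.50019 m·rad


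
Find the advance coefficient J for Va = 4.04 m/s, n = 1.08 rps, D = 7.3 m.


Formula: J = Va / (n * D)
Step 1 — n * D = 1.08 * 7.3 = 7.884
Step 2 — J = 4.04 / 7.884 ≈ 0.51243 (5 s.f.)

0.51243


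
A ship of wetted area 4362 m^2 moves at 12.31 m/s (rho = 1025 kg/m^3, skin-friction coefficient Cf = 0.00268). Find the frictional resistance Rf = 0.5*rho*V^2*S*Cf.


Formula: Rf = 0.5 * rho * V^2 * S * Cf
Step 1 — V^2 = 12.31^2 = 151.5361
Step 2 — 0.5 * rho * V^2 = 0.5 * 1025 * 151.5361 = 77662.25125
Step 3 — Rf = 77662.25125 * 4362 * 0.00268 ≈ 907880 N (5 s.f.)

907880 N


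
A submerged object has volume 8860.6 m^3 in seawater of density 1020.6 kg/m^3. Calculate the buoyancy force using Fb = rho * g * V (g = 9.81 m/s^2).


Formula: Fb = rho * g * V
Substituting: Fb = 1020.6 * 9.81 * 8860.6
Intermediate: 1020.6 * 9.81 = 10012.086
Result: Fb = 10012.086 * 8860.6 ≈ 88713000 N (5 s.f.)

88713000 N


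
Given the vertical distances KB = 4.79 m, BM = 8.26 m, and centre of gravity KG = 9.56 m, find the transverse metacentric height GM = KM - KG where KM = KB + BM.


Formula: GM = KB + BM - KG
Step 1 — KM = KB + BM = 4.79 + 8.26 = 13.05 m
Step 2 — GM = KM - KG = 13.05 - 9.56 = 3.49 m

3.49 m


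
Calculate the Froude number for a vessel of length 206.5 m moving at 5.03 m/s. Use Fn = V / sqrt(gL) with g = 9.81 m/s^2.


Formula: Fn = V / sqrt(g * L)
Step 1 — g * L = 9.81 * 206.5 = 2025.765
Step 2 — sqrt(g * L) = sqrt(2025.765) = 45.008499
Step 3 — Fn = 5.03 / 45.008499 ≈ 0.11176 (5 s.f.)

0.11176


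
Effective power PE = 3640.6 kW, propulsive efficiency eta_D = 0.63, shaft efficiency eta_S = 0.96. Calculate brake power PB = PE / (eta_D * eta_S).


Formula: PB = PE / (eta_D * eta_S)
Step 1 — combined efficiency = eta_D * eta_S = 0.63 * 0.96 = 0.6048
Step 2 — PB = 3640.6 / 0.6048 ≈ 6019.5 kW (5 s.f.)

6019.5 kW


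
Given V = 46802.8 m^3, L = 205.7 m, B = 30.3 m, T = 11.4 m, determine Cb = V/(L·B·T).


Formula: Cb = V / (L * B * T)
Step 1 — L * B * T = 205.7 * 30.3 * 11.4 = 71052.894 m^3
Step 2 — Cb = 46802.8 / 71052.894 ≈ 0.65870 (5 s.f.)

0.65870


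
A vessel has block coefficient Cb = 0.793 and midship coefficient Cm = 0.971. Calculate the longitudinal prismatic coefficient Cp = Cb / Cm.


Formula: Cp = Cb / Cm
Substituting: Cp = 0.793 / 0.971
Result: Cp ≈ 0.81668 (5 s.f.)

0.81668


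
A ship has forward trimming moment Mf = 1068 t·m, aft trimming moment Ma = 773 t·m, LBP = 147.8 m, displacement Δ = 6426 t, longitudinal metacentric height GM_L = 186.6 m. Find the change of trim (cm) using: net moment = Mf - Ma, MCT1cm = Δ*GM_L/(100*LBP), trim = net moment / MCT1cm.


Formula: net trimming moment = Mf - Ma; MCT1cm = Δ*GM_L/(100*LBP); trim = net moment / MCT1cm
Step 1 — net trimming moment = 1068 - 773 = 295 t·m
Step 2 — MCT1cm = 6426 * 186.6 / (100 * 147.8) = 81.1293 t·m/cm
Step 3 — trim = 295 / 81.1293 ≈ 3.6362 cm (5 s.f.)

3.6362 cm


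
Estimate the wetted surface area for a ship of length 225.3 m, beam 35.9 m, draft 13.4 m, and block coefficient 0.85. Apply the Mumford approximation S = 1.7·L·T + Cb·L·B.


Formula: S = 1.7*L*T + V/T with V = Cb*L*B*T, i.e. S = L * (1.7*T + Cb*B)
Step 1 — 1.7*T = 1.7 * 13.4 = 22.78 m
Step 2 — Cb*B = 0.85 * 35.9 = 30.515 m
Step 3 — 1.7*T + Cb*B = 22.78 + 30.515 = 53.295 m
Step 4 — S = 225.3 * 53.295 ≈ 12007 m^2 (5 s.f.)

12007 m^2


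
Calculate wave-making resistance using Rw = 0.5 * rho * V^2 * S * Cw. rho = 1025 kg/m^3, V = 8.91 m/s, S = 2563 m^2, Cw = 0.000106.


Formula: Rw = 0.5 * rho * V^2 * S * Cw
Step 1 — V^2 = 8.91^2 = 79.3881
Step 2 — 0.5 * rho * V^2 = 0.5 * 1025 * 79.3881 = 40686.40125
Step 3 — Rw = 40686.40125 * 2563 * 0.000106 ≈ 11054 N (5 s.f.)

11054 N


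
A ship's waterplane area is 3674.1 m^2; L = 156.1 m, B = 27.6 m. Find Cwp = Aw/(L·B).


Formula: Cwp = Aw / (L * B)
Step 1 — L * B = 156.1 * 27.6 = 4308.36 m^2
Step 2 — Cwp = 3674.1 / 4308.36 ≈ 0.85278 (5 s.f.)

0.85278


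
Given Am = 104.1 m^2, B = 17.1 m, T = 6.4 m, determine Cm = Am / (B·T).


Formula: Cm = Am / (B * T)
Step 1 — B * T = 17.1 * 6.4 = 109.44 m^2
Step 2 — Cm = 104.1 / 109.44 ≈ 0.95121 (5 s.f.)

0.95121


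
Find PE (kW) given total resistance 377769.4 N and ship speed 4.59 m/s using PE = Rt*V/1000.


Formula: PE = Rt * V / 1000 (kW)
Step 1 — PE (W) = 377769.4 * 4.59 = 1733961.546 W
Step 2 — PE (kW) = 1733961.546 / 1000 ≈ 1734.0 kW (5 s.f.)

1734.0 kW


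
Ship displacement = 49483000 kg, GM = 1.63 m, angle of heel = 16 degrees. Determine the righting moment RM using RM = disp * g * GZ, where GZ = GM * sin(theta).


Formula: GZ = GM * sin(theta); RM = disp * g * GZ
Step 1 — GZ = 1.63 * sin(16°) = 1.63 * 0.275637 = 0.449288 m
Step 2 — RM = 49483000 * 9.81 * 0.449288 ≈ 218100000 N·m (5 s.f.)

218100000 N·m


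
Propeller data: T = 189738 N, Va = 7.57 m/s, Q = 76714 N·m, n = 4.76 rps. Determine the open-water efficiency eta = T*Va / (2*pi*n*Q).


Formula: eta = T * Va / (2 * pi * n * Q)
Step 1 — numerator = T * Va = 189738 * 7.57 = 1436316.66
Step 2 — 2 * pi * n = 2 * pi * 4.76 = 29.907962
Step 3 — denominator = 29.907962 * 76714 = 2294359.4
Step 4 — eta = 1436316.66 / 2294359.4 ≈ 0.62602 (5 s.f.)

0.62602


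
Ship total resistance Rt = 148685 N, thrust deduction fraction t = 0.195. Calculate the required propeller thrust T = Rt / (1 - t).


Formula: T = Rt / (1 - t)
Step 1 — (1 - t) = 1 - 0.195 = 0.805
Step 2 — T = 148685 / 0.805 ≈ 184700 N (5 s.f.)

184700 N


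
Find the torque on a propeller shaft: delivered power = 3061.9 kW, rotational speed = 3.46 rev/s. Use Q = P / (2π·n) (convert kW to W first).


Formula: Q = P_W / (2 * pi * n)
Step 1 — P_W = 3061.9 kW * 1000 = 3061900.0 W
Step 2 — 2 * pi * n = 2 * pi * 3.46 = 21.739821
Step 3 — Q = 3061900.0 / 21.739821 ≈ 140840 N·m (5 s.f.)

140840 N·m


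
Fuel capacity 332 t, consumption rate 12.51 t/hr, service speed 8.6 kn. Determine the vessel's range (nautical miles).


Formula: endurance = fuel / rate; range = endurance * speed
Step 1 — endurance = 332 / 12.51 = 26.5388 hours
Step 2 — range = 26.5388 * 8.6 ≈ 228.23 nautical miles (5 s.f.)

228.23 NM


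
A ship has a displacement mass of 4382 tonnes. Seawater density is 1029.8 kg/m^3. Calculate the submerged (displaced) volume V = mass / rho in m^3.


Formula: V = mass / rho
Step 1 — convert tonnes to kg: 4382 t * 1000 = 4382000 kg
Step 2 — V = 4382000 / 1029.8 ≈ 4255.2 m^3 (5 s.f.)

4255.2 m^3


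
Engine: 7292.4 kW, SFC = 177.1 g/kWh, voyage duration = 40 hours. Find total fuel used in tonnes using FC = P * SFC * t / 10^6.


Formula: FC (tonnes) = P * SFC * t / 1,000,000
Step 1 — P * SFC * t = 7292.4 * 177.1 * 40 = 51659361.6 g
Step 2 — FC (tonnes) = 51659361.6 / 1,000,000 ≈ 51.659 tonnes (5 s.f.)

51.659 tonnes


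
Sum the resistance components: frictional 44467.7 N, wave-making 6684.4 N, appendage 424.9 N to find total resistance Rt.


Formula: Rt = Rf + Rw + Ra
Substituting: Rt = 44467.7 + 6684.4 + 424.9
Result: Rt = 51577.0 N

51577.0 N


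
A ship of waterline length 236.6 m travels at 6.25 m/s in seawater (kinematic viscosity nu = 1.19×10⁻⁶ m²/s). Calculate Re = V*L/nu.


Formula: Re = V * L / nu
Step 1 — V * L = 6.25 * 236.6 = 1478.75 m^2/s
Step 2 — Re = 1478.75 / 1.19e-6 = 1.24e+09

1.24e+09


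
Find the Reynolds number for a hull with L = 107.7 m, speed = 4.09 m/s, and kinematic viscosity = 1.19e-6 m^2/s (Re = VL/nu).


Formula: Re = V * L / nu
Step 1 — V * L = 4.09 * 107.7 = 440.493 m^2/s
Step 2 — Re = 440.493 / 1.19e-6 = 3.70e+08

3.70e+08


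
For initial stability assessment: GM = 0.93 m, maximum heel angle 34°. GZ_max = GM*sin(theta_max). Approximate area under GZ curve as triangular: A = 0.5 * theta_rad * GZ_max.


Formula: GZ_max = GM * sin(theta); Area = 0.5 * theta_rad * GZ_max
Step 1 — GZ_max = 0.93 * sin(34°) = 0.93 * 0.559193 = 0.520049 m
Step 2 — theta_rad = 34 * pi/180 = 0.593412 rad
Step 3 — Area = 0.5 * 0.593412 * 0.520049 ≈ 0.15430 m·rad (5 s.f.)

0.15430 m·rad


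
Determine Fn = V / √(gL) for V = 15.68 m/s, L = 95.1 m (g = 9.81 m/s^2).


Formula: Fn = V / sqrt(g * L)
Step 1 — g * L = 9.81 * 95.1 = 932.931
Step 2 — sqrt(g * L) = sqrt(932.931) = 30.543919
Step 3 — Fn = 15.68 / 30.543919 ≈ 0.51336 (5 s.f.)

0.51336


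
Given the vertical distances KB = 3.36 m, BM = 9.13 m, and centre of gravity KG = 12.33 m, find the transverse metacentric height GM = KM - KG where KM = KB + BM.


Formula: GM = KB + BM - KG
Step 1 — KM = KB + BM = 3.36 + 9.13 = 12.49 m
Step 2 — GM = KM - KG = 12.49 - 12.33 = 0.16 m

0.16 m


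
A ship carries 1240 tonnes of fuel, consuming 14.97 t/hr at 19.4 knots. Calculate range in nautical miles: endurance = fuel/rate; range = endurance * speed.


Formula: endurance = fuel / rate; range = endurance * speed
Step 1 — endurance = 1240 / 14.97 = 82.8323 hours
Step 2 — range = 82.8323 * 19.4 ≈ 1606.9 nautical miles (5 s.f.)

1606.9 NM


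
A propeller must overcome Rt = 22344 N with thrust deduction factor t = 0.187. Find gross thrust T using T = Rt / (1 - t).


Formula: T = Rt / (1 - t)
Step 1 — (1 - t) = 1 - 0.187 = 0.813
Step 2 — T = 22344 / 0.813 ≈ 27483 N (5 s.f.)

27483 N


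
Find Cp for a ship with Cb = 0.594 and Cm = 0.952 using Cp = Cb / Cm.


Formula: Cp = Cb / Cm
Substituting: Cp = 0.594 / 0.952
Result: Cp ≈ 0.62395 (5 s.f.)

0.62395


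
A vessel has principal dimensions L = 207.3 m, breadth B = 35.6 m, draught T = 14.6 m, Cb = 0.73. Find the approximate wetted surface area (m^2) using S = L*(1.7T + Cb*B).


Formula: S = 1.7*L*T + V/T with V = Cb*L*B*T, i.e. S = L * (1.7*T + Cb*B)
Step 1 — 1.7*T = 1.7 * 14.6 = 24.82 m
Step 2 — Cb*B = 0.73 * 35.6 = 25.988 m
Step 3 — 1.7*T + Cb*B = 24.82 + 25.988 = 50.808 m
Step 4 — S = 207.3 * 50.808 ≈ 10532 m^2 (5 s.f.)

10532 m^2


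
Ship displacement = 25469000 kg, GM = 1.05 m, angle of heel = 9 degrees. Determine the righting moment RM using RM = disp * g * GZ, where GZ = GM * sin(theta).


Formula: GZ = GM * sin(theta); RM = disp * g * GZ
Step 1 — GZ = 1.05 * sin(9°) = 1.05 * 0.156434 = 0.164256 m
Step 2 — RM = 25469000 * 9.81 * 0.164256 ≈ 41040000 N·m (5 s.f.)

41040000 N·m


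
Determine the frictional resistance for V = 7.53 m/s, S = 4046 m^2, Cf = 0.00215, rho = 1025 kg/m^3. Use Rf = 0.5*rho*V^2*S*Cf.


Formula: Rf = 0.5 * rho * V^2 * S * Cf
Step 1 — V^2 = 7.53^2 = 56.7009
Step 2 — 0.5 * rho * V^2 = 0.5 * 1025 * 56.7009 = 29059.21125
Step 3 — Rf = 29059.21125 * 4046 * 0.00215 ≈ 252780 N (5 s.f.)

252780 N


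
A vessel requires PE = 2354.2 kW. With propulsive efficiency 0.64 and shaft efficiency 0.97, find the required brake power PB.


Formula: PB = PE / (eta_D * eta_S)
Step 1 — combined efficiency = eta_D * eta_S = 0.64 * 0.97 = 0.6208
Step 2 — PB = 2354.2 / 0.6208 ≈ 3792.2 kW (5 s.f.)

3792.2 kW


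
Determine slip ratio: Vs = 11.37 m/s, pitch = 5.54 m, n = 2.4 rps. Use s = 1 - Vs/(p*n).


Formula: s = 1 - Vs / (p * n)
Step 1 — p * n = 5.54 * 2.4 = 13.296
Step 2 — Vs / (p*n) = 11.37 / 13.296 = 0.855144 (6 d.p.)
Step 3 — s = 1 - 0.855144 = 0.144856

0.144856


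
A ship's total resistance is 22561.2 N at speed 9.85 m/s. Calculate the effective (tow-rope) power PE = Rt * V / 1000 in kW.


Formula: PE = Rt * V / 1000 (kW)
Step 1 — PE (W) = 22561.2 * 9.85 = 222227.82 W
Step 2 — PE (kW) = 222227.82 / 1000 ≈ 222.23 kW (5 s.f.)

222.23 kW


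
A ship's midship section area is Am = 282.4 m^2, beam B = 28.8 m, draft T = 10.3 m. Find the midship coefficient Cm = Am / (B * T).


Formula: Cm = Am / (B * T)
Step 1 — B * T = 28.8 * 10.3 = 296.64 m^2
Step 2 — Cm = 282.4 / 296.64 ≈ 0.95200 (5 s.f.)

0.95200


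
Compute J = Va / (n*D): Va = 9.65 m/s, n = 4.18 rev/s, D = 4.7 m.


Formula: J = Va / (n * D)
Step 1 — n * D = 4.18 * 4.7 = 19.646
Step 2 — J = 9.65 / 19.646 ≈ 0.49119 (5 s.f.)

0.49119


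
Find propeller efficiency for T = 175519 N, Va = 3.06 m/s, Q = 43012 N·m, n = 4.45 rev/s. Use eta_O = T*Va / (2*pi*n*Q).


Formula: eta = T * Va / (2 * pi * n * Q)
Step 1 — numerator = T * Va = 175519 * 3.06 = 537088.14
Step 2 — 2 * pi * n = 2 * pi * 4.45 = 27.960175
Step 3 — denominator = 27.960175 * 43012 = 1202623.05
Step 4 — eta = 537088.14 / 1202623.05 ≈ 0.44660 (5 s.f.)

0.44660


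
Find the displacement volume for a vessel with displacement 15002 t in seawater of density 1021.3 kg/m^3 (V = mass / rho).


Formula: V = mass / rho
Step 1 — convert tonnes to kg: 15002 t * 1000 = 15002000 kg
Step 2 — V = 15002000 / 1021.3 ≈ 14689 m^3 (5 s.f.)

14689 m^3


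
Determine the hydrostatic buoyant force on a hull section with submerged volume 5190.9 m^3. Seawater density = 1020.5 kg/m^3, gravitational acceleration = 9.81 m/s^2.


Formula: Fb = rho * g * V
Substituting: Fb = 1020.5 * 9.81 * 5190.9
Intermediate: 1020.5 * 9.81 = 10011.105
Result: Fb = 10011.105 * 5190.9 ≈ 51967000 N (5 s.f.)

51967000 N


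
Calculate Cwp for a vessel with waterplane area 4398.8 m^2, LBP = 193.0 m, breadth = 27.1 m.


Formula: Cwp = Aw / (L * B)
Step 1 — L * B = 193.0 * 27.1 = 5230.3 m^2
Step 2 — Cwp = 4398.8 / 5230.3 ≈ 0.84102 (5 s.f.)

0.84102


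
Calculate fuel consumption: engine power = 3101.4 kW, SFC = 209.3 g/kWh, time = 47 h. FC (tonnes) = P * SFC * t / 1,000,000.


Formula: FC (tonnes) = P * SFC * t / 1,000,000
Step 1 — P * SFC * t = 3101.4 * 209.3 * 47 = 30508781.94 g
Step 2 — FC (tonnes) = 30508781.94 / 1,000,000 ≈ 30.509 tonnes (5 s.f.)

30.509 tonnes


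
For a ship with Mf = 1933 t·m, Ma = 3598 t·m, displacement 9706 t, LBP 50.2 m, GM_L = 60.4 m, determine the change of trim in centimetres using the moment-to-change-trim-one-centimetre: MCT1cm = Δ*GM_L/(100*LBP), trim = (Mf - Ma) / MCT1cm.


Formula: net trimming moment = Mf - Ma; MCT1cm = Δ*GM_L/(100*LBP); trim = net moment / MCT1cm
Step 1 — net trimming moment = 1933 - 3598 = -1665 t·m
Step 2 — MCT1cm = 9706 * 60.4 / (100 * 50.2) = 116.7814 t·m/cm
Step 3 — trim = -1665 / 116.7814 ≈ -14.257 cm (5 s.f.)

-14.257 cm


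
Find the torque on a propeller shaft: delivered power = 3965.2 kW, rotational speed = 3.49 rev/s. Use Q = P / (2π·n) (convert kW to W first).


Formula: Q = P_W / (2 * pi * n)
Step 1 — P_W = 3965.2 kW * 1000 = 3965200.0 W
Step 2 — 2 * pi * n = 2 * pi * 3.49 = 21.928317
Step 3 — Q = 3965200.0 / 21.928317 ≈ 180830 N·m (5 s.f.)

180830 N·m


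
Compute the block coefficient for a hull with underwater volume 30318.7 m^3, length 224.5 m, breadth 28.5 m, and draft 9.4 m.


Formula: Cb = V / (L * B * T)
Step 1 — L * B * T = 224.5 * 28.5 * 9.4 = 60143.55 m^3
Step 2 — Cb = 30318.7 / 60143.55 ≈ 0.50411 (5 s.f.)

0.50411


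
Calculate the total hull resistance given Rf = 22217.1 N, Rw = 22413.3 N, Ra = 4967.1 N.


Formula: Rt = Rf + Rw + Ra
Substituting: Rt = 22217.1 + 22413.3 + 4967.1
Result: Rt = 49597.5 N

49597.5 N


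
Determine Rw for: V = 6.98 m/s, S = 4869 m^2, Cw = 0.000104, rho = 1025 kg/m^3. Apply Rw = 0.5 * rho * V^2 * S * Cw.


Formula: Rw = 0.5 * rho * V^2 * S * Cw
Step 1 — V^2 = 6.98^2 = 48.7204
Step 2 — 0.5 * rho * V^2 = 0.5 * 1025 * 48.7204 = 24969.205
Step 3 — Rw = 24969.205 * 4869 * 0.000104 ≈ 12644 N (5 s.f.)

12644 N


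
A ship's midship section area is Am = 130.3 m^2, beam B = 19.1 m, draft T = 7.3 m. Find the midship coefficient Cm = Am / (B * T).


Formula: Cm = Am / (B * T)
Step 1 — B * T = 19.1 * 7.3 = 139.43 m^2
Step 2 — Cm = 130.3 / 139.43 ≈ 0.93452 (5 s.f.)

0.93452


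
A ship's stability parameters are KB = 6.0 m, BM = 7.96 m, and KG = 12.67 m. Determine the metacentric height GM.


Formula: GM = KB + BM - KG
Step 1 — KM = KB + BM = 6.0 + 7.96 = 13.96 m
Step 2 — GM = KM - KG = 13.96 - 12.67 = 1.29 m

1.29 m


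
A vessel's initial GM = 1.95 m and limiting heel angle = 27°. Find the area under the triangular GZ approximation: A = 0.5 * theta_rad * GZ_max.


Formula: GZ_max = GM * sin(theta); Area = 0.5 * theta_rad * GZ_max
Step 1 — GZ_max = 1.95 * sin(27°) = 1.95 * 0.45399 = 0.885281 m
Step 2 — theta_rad = 27 * pi/180 = 0.471239 rad
Step 3 — Area = 0.5 * 0.471239 * 0.885281 ≈ 0.20859 m·rad (5 s.f.)

0.20859 m·rad


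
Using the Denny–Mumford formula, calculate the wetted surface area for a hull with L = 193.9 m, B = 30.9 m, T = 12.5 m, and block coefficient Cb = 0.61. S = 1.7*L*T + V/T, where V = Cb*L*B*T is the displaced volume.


Formula: S = 1.7*L*T + V/T with V = Cb*L*B*T, i.e. S = L * (1.7*T + Cb*B)
Step 1 — 1.7*T = 1.7 * 12.5 = 21.25 m
Step 2 — Cb*B = 0.61 * 30.9 = 18.849 m
Step 3 — 1.7*T + Cb*B = 21.25 + 18.849 = 40.099 m
Step 4 — S = 193.9 * 40.099 ≈ 7775.2 m^2 (5 s.f.)

7775.2 m^2


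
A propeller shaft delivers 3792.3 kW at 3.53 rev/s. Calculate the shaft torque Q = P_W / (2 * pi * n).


Formula: Q = P_W / (2 * pi * n)
Step 1 — P_W = 3792.3 kW * 1000 = 3792300.0 W
Step 2 — 2 * pi * n = 2 * pi * 3.53 = 22.179644
Step 3 — Q = 3792300.0 / 22.179644 ≈ 170980 N·m (5 s.f.)

170980 N·m


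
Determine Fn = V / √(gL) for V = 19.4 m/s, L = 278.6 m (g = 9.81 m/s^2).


Formula: Fn = V / sqrt(g * L)
Step 1 — g * L = 9.81 * 278.6 = 2733.066
Step 2 — sqrt(g * L) = sqrt(2733.066) = 52.278734
Step 3 — Fn = 19.4 / 52.278734 ≈ 0.37109 (5 s.f.)

0.37109


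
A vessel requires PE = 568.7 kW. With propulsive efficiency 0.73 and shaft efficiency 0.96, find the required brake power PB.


Formula: PB = PE / (eta_D * eta_S)
Step 1 — combined efficiency = eta_D * eta_S = 0.73 * 0.96 = 0.7008
Step 2 — PB = 568.7 / 0.7008 ≈ 811.50 kW (5 s.f.)

811.50 kW


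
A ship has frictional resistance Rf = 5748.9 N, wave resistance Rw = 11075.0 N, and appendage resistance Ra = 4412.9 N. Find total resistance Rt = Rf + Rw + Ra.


Formula: Rt = Rf + Rw + Ra
Substituting: Rt = 5748.9 + 11075.0 + 4412.9
Result: Rt = 21236.8 N

21236.8 N


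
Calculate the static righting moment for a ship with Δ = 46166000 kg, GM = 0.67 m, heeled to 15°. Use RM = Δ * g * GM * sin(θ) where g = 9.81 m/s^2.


Formula: GZ = GM * sin(theta); RM = disp * g * GZ
Step 1 — GZ = 0.67 * sin(15°) = 0.67 * 0.258819 = 0.173409 m
Step 2 — RM = 46166000 * 9.81 * 0.173409 ≈ 78535000 N·m (5 s.f.)

78535000 N·m


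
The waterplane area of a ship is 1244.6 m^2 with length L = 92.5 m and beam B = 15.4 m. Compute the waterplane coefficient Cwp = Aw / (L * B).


Formula: Cwp = Aw / (L * B)
Step 1 — L * B = 92.5 * 15.4 = 1424.5 m^2
Step 2 — Cwp = 1244.6 / 1424.5 ≈ 0.87371 (5 s.f.)

0.87371


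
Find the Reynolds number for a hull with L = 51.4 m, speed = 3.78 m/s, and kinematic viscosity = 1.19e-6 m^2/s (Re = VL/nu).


Formula: Re = V * L / nu
Step 1 — V * L = 3.78 * 51.4 = 194.292 m^2/s
Step 2 — Re = 194.292 / 1.19e-6 = 1.63e+08

1.63e+08


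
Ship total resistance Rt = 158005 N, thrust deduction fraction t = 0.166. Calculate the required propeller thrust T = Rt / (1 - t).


Formula: T = Rt / (1 - t)
Step 1 — (1 - t) = 1 - 0.166 = 0.834
Step 2 — T = 158005 / 0.834 ≈ 189450 N (5 s.f.)

189450 N


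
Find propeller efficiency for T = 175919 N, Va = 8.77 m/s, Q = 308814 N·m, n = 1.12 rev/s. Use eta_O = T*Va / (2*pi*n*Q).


Formula: eta = T * Va / (2 * pi * n * Q)
Step 1 — numerator = T * Va = 175919 * 8.77 = 1542809.63
Step 2 — 2 * pi * n = 2 * pi * 1.12 = 7.037168
Step 3 — denominator = 7.037168 * 308814 = 2173176.0
Step 4 — eta = 1542809.63 / 2173176.0 ≈ 0.70993 (5 s.f.)

0.70993


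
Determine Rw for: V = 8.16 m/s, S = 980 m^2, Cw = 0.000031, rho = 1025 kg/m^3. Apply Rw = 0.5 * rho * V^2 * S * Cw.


Formula: Rw = 0.5 * rho * V^2 * S * Cw
Step 1 — V^2 = 8.16^2 = 66.5856
Step 2 — 0.5 * rho * V^2 = 0.5 * 1025 * 66.5856 = 34125.12
Step 3 — Rw = 34125.12 * 980 * 0.000031 ≈ 1036.7 N (5 s.f.)

1036.7 N


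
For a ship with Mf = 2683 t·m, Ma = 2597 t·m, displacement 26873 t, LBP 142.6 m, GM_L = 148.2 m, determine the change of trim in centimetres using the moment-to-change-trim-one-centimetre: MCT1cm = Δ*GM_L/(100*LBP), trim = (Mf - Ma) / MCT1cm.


Formula: net trimming moment = Mf - Ma; MCT1cm = Δ*GM_L/(100*LBP); trim = net moment / MCT1cm
Step 1 — net trimming moment = 2683 - 2597 = 86 t·m
Step 2 — MCT1cm = 26873 * 148.2 / (100 * 142.6) = 279.2832 t·m/cm
Step 3 — trim = 86 / 279.2832 ≈ 0.30793 cm (5 s.f.)

0.30793 cm


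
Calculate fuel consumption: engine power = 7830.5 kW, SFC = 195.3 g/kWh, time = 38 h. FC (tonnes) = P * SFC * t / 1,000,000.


Formula: FC (tonnes) = P * SFC * t / 1,000,000
Step 1 — P * SFC * t = 7830.5 * 195.3 * 38 = 58113272.7 g
Step 2 — FC (tonnes) = 58113272.7 / 1,000,000 ≈ 58.113 tonnes (5 s.f.)

58.113 tonnes


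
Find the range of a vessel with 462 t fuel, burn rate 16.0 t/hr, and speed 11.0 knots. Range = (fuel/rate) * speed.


Formula: endurance = fuel / rate; range = endurance * speed
Step 1 — endurance = 462 / 16.0 = 28.875 hours
Step 2 — range = 28.875 * 11.0 ≈ 317.62 nautical miles (5 s.f.)

317.62 NM


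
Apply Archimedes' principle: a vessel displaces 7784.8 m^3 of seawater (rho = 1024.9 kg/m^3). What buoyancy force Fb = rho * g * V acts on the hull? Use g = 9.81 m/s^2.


Formula: Fb = rho * g * V
Substituting: Fb = 1024.9 * 9.81 * 7784.8
Intermediate: 1024.9 * 9.81 = 10054.269
Result: Fb = 10054.269 * 7784.8 ≈ 78270000 N (5 s.f.)

78270000 N


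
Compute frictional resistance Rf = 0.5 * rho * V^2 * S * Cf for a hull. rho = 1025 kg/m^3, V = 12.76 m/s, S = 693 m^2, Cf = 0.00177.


Formula: Rf = 0.5 * rho * V^2 * S * Cf
Step 1 — V^2 = 12.76^2 = 162.8176
Step 2 — 0.5 * rho * V^2 = 0.5 * 1025 * 162.8176 = 83444.02
Step 3 — Rf = 83444.02 * 693 * 0.00177 ≈ 102350 N (5 s.f.)

102350 N


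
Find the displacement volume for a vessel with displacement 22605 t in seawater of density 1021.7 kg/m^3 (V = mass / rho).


Formula: V = mass / rho
Step 1 — convert tonnes to kg: 22605 t * 1000 = 22605000 kg
Step 2 — V = 22605000 / 1021.7 ≈ 22125 m^3 (5 s.f.)

22125 m^3


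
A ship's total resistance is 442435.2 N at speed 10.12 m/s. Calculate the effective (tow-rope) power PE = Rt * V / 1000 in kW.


Formula: PE = Rt * V / 1000 (kW)
Step 1 — PE (W) = 442435.2 * 10.12 = 4477444.224 W
Step 2 — PE (kW) = 4477444.224 / 1000 ≈ 4477.4 kW (5 s.f.)

4477.4 kW


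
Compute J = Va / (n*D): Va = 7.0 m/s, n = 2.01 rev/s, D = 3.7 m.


Formula: J = Va / (n * D)
Step 1 — n * D = 2.01 * 3.7 = 7.437
Step 2 — J = 7.0 / 7.437 ≈ 0.94124 (5 s.f.)

0.94124


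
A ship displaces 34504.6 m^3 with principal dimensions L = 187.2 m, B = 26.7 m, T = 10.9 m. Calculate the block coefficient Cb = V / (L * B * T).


Formula: Cb = V / (L * B * T)
Step 1 — L * B * T = 187.2 * 26.7 * 10.9 = 54480.816 m^3
Step 2 — Cb = 34504.6 / 54480.816 ≈ 0.63333 (5 s.f.)

0.63333


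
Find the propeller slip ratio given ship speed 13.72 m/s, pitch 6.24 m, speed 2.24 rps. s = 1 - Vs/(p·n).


Formula: s = 1 - Vs / (p * n)
Step 1 — p * n = 6.24 * 2.24 = 13.9776
Step 2 — Vs / (p*n) = 13.72 / 13.9776 = 0.981571 (6 d.p.)
Step 3 — s = 1 - 0.981571 = 0.018429

0.018429


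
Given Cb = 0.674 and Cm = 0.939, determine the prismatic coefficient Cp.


Formula: Cp = Cb / Cm
Substituting: Cp = 0.674 / 0.939
Result: Cp ≈ 0.71778 (5 s.f.)

0.71778


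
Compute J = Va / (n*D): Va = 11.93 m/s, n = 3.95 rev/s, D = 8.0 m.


Formula: J = Va / (n * D)
Step 1 — n * D = 3.95 * 8.0 = 31.6
Step 2 — J = 11.93 / 31.6 ≈ 0.37753 (5 s.f.)

0.37753


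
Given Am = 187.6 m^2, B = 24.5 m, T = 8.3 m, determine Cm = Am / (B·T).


Formula: Cm = Am / (B * T)
Step 1 — B * T = 24.5 * 8.3 = 203.35 m^2
Step 2 — Cm = 187.6 / 203.35 ≈ 0.92255 (5 s.f.)

0.92255


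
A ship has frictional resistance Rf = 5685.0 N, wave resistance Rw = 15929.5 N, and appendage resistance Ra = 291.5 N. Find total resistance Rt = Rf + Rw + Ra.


Formula: Rt = Rf + Rw + Ra
Substituting: Rt = 5685.0 + 15929.5 + 291.5
Result: Rt = 21906.0 N

21906.0 N


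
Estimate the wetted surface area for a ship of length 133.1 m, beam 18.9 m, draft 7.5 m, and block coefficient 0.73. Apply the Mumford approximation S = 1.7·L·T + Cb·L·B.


Formula: S = 1.7*L*T + V/T with V = Cb*L*B*T, i.e. S = L * (1.7*T + Cb*B)
Step 1 — 1.7*T = 1.7 * 7.5 = 12.75 m
Step 2 — Cb*B = 0.73 * 18.9 = 13.797 m
Step 3 — 1.7*T + Cb*B = 12.75 + 13.797 = 26.547 m
Step 4 — S = 133.1 * 26.547 ≈ 3533.4 m^2 (5 s.f.)

3533.4 m^2


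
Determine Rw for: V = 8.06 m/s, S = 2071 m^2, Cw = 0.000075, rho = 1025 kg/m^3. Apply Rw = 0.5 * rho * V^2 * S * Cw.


Formula: Rw = 0.5 * rho * V^2 * S * Cw
Step 1 — V^2 = 8.06^2 = 64.9636
Step 2 — 0.5 * rho * V^2 = 0.5 * 1025 * 64.9636 = 33293.845
Step 3 — Rw = 33293.845 * 2071 * 0.000075 ≈ 5171.4 N (5 s.f.)

5171.4 N


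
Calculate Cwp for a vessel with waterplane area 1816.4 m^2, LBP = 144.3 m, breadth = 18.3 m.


Formula: Cwp = Aw / (L * B)
Step 1 — L * B = 144.3 * 18.3 = 2640.69 m^2
Step 2 — Cwp = 1816.4 / 2640.69 ≈ 0.68785 (5 s.f.)

0.68785


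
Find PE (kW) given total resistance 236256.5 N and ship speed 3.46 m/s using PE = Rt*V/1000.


Formula: PE = Rt * V / 1000 (kW)
Step 1 — PE (W) = 236256.5 * 3.46 = 817447.49 W
Step 2 — PE (kW) = 817447.49 / 1000 ≈ 817.45 kW (5 s.f.)

817.45 kW


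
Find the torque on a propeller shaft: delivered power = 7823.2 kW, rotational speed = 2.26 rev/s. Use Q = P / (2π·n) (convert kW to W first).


Formula: Q = P_W / (2 * pi * n)
Step 1 — P_W = 7823.2 kW * 1000 = 7823200.0 W
Step 2 — 2 * pi * n = 2 * pi * 2.26 = 14.199999
Step 3 — Q = 7823200.0 / 14.199999 ≈ 550930 N·m (5 s.f.)

550930 N·m
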